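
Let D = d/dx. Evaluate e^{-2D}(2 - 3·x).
8 - 3 x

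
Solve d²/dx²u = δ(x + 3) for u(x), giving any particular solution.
\frac{|x + 3|}{2}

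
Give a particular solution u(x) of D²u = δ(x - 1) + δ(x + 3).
\frac{|x - 1|}{2} + \frac{|x + 3|}{2}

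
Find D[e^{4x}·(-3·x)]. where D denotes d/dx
\left(- 12 x - 3\right) e^{4 x}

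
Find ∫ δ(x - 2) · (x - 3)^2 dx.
1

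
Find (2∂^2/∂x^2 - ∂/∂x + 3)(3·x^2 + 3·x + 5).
9 x^{2} + 3 x + 24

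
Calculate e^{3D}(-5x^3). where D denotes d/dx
- 5 x^{3} - 45 x^{2} - 135 x - 135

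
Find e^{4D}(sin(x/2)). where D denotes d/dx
\sin{\left(\frac{x}{2} + 2 \right)}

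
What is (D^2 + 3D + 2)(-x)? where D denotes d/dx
- 2 x - 3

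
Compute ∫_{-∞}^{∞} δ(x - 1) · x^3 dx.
1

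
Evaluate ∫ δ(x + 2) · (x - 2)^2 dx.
16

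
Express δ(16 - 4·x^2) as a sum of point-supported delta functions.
\frac{\delta(x - 2) + \delta(x + 2)}{16}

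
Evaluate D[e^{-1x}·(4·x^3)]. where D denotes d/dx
4 x^{2} \left(3 - x\right) e^{- x}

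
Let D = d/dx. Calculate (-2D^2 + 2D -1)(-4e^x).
4 e^{x}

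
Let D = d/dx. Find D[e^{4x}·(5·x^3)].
x^{2} \left(20 x + 15\right) e^{4 x}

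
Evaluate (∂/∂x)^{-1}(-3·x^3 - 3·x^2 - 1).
- \frac{3 x^{4}}{4} - x^{3} - x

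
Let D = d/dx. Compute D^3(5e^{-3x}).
- 135 e^{- 3 x}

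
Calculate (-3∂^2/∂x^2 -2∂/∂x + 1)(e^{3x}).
- 32 e^{3 x}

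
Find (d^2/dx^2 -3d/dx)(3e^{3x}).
0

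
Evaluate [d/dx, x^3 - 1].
3 x^{2}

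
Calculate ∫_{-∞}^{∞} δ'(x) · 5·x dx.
-5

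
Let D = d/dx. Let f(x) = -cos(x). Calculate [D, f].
\sin{\left(x \right)}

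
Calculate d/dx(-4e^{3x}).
- 12 e^{3 x}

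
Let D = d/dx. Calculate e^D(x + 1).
x + 2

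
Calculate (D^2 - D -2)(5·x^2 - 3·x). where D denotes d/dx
- 10 x^{2} - 4 x + 13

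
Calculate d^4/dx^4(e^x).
e^{x}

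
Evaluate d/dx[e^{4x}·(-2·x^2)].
4 x \left(- 2 x - 1\right) e^{4 x}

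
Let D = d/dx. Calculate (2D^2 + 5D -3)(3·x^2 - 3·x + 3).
- 9 x^{2} + 39 x - 12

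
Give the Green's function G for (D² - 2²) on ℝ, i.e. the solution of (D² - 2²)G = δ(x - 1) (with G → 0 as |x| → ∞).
-\frac{e^{-2|x - 1|}}{4}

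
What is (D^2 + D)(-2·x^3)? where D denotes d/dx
6 x \left(- x - 2\right)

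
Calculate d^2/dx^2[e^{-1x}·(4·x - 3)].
\left(4 x - 11\right) e^{- x}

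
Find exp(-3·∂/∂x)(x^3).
x^{3} - 9 x^{2} + 27 x - 27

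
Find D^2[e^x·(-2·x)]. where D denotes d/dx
2 \left(- x - 2\right) e^{x}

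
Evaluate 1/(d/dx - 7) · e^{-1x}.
- \frac{e^{- x}}{8}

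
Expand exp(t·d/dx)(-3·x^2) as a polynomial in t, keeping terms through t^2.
- 3 t^{2} - 6 t x - 3 x^{2}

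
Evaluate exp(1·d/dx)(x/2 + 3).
\frac{x}{2} + \frac{7}{2}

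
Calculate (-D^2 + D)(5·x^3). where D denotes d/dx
15 x \left(x - 2\right)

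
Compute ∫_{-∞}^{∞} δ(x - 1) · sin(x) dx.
\sin{\left(1 \right)}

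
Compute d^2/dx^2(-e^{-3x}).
- 9 e^{- 3 x}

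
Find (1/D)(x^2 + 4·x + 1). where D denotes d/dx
\frac{x^{3}}{3} + 2 x^{2} + x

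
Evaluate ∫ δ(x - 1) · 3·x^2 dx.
3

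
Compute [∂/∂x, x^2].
2 x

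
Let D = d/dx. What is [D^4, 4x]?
16D^{3}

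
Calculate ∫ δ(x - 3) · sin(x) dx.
\sin{\left(3 \right)}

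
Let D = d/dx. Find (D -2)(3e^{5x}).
9 e^{5 x}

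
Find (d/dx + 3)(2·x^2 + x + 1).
6 x^{2} + 7 x + 4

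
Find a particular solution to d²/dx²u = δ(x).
\frac{|x|}{2}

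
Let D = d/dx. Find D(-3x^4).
- 12 x^{3}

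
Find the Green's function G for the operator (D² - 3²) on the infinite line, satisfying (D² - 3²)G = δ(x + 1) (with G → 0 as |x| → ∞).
-\frac{e^{-3|x + 1|}}{6}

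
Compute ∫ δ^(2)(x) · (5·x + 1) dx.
0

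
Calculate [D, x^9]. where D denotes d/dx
9 x^{8}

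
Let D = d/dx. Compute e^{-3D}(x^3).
x^{3} - 9 x^{2} + 27 x - 27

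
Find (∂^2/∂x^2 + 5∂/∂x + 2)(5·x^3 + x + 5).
10 x^{3} + 75 x^{2} + 32 x + 15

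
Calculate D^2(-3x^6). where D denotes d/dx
- 90 x^{4}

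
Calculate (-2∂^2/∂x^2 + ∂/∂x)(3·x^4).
12 x^{2} \left(x - 6\right)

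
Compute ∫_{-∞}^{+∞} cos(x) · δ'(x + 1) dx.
- \sin{\left(1 \right)}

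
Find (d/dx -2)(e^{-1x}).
- 3 e^{- x}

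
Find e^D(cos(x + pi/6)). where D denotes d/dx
\cos{\left(x + \frac{\pi}{6} + 1 \right)}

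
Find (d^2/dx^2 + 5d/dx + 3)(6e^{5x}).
318 e^{5 x}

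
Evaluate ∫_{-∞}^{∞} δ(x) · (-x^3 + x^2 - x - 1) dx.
-1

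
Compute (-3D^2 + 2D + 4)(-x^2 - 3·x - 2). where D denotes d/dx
- 4 x^{2} - 16 x - 8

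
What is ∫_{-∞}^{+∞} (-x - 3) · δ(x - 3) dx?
-6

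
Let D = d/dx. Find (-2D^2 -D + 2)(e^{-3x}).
- 13 e^{- 3 x}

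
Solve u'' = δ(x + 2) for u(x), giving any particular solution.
\frac{|x + 2|}{2}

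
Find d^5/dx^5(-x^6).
- 720 x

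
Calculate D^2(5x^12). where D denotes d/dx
660 x^{10}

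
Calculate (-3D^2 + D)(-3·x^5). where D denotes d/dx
15 x^{3} \left(12 - x\right)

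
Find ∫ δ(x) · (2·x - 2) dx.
-2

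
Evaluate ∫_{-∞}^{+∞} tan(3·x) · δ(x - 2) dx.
\tan{\left(6 \right)}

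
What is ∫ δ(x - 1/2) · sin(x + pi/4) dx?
\sin{\left(\frac{1}{2} + \frac{\pi}{4} \right)}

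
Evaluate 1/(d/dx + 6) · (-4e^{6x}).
- \frac{e^{6 x}}{3}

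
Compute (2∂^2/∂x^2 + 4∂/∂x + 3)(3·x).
9 x + 12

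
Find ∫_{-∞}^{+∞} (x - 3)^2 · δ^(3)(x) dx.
0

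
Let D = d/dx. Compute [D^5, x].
5D^{4}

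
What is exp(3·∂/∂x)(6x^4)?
6 x^{4} + 72 x^{3} + 324 x^{2} + 648 x + 486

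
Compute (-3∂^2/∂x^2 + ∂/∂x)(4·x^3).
12 x \left(x - 6\right)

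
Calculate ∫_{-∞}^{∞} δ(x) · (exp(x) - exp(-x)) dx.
0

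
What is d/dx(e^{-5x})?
- 5 e^{- 5 x}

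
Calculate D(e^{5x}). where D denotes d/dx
5 e^{5 x}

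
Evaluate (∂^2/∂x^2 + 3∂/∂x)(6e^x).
24 e^{x}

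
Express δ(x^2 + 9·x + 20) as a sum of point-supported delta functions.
\frac{\delta(x + 5) + \delta(x + 4)}{1}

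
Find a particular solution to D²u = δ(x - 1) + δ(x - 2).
\frac{|x - 1|}{2} + \frac{|x - 2|}{2}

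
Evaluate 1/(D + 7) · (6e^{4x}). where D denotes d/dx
\frac{6 e^{4 x}}{11}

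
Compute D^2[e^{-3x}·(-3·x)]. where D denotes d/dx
9 \left(2 - 3 x\right) e^{- 3 x}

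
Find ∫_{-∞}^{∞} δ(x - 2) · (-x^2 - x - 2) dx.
-8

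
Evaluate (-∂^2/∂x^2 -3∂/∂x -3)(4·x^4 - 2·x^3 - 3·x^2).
- 12 x^{4} - 42 x^{3} - 21 x^{2} + 30 x + 6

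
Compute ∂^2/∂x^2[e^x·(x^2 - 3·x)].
\left(x^{2} + x - 4\right) e^{x}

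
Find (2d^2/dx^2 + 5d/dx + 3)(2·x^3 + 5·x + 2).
6 x^{3} + 30 x^{2} + 39 x + 31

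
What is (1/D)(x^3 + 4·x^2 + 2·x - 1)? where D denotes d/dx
\frac{x^{4}}{4} + \frac{4 x^{3}}{3} + x^{2} - x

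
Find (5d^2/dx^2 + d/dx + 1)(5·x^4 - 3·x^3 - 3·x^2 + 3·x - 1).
5 x^{4} + 17 x^{3} + 288 x^{2} - 93 x - 28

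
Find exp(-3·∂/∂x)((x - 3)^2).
x^{2} - 12 x + 36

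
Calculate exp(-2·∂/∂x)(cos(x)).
\cos{\left(x - 2 \right)}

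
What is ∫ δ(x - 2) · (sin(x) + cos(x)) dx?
\cos{\left(2 \right)} + \sin{\left(2 \right)}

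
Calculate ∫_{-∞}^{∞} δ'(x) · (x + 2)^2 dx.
-4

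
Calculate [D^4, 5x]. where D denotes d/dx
20D^{3}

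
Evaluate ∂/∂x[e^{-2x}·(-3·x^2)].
6 x \left(x - 1\right) e^{- 2 x}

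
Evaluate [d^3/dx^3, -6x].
-18\frac{d^{2}}{dx^{2}}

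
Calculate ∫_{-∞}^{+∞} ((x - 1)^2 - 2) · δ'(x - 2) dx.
-2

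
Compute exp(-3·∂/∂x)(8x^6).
8 x^{6} - 144 x^{5} + 1080 x^{4} - 4320 x^{3} + 9720 x^{2} - 11664 x + 5832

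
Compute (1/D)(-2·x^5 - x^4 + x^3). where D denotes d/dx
- \frac{x^{6}}{3} - \frac{x^{5}}{5} + \frac{x^{4}}{4}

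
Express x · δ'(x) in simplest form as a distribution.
-\delta(x)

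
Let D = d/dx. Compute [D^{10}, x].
10D^{9}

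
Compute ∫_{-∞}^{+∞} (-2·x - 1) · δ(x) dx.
-1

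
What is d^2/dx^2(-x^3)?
- 6 x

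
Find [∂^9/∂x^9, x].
9\frac{d^{8}}{dx^{8}}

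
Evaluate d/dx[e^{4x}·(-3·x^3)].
x^{2} \left(- 12 x - 9\right) e^{4 x}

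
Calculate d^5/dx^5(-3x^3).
0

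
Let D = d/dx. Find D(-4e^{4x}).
- 16 e^{4 x}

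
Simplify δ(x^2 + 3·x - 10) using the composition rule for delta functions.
\frac{\delta(x - 2) + \delta(x + 5)}{7}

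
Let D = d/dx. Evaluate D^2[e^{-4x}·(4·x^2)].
8 \left(8 x^{2} - 8 x + 1\right) e^{- 4 x}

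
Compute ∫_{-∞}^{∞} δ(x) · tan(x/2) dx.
0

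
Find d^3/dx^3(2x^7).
420 x^{4}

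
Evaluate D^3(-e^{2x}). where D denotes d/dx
- 8 e^{2 x}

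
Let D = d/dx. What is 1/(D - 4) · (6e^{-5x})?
- \frac{2 e^{- 5 x}}{3}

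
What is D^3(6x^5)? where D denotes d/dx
360 x^{2}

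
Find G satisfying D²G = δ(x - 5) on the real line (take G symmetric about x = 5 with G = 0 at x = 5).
\frac{|x - 5|}{2}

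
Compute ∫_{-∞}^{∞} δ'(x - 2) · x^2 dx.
-4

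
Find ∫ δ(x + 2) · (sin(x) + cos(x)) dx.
- \sin{\left(2 \right)} + \cos{\left(2 \right)}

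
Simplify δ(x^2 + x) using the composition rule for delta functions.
\frac{\delta(x + 1) + \delta(x)}{1}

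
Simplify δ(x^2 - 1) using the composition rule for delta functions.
\frac{\delta(x - 1) + \delta(x + 1)}{2}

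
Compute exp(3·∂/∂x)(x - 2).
x + 1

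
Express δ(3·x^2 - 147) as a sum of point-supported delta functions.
\frac{\delta(x - 7) + \delta(x + 7)}{42}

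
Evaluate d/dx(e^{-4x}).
- 4 e^{- 4 x}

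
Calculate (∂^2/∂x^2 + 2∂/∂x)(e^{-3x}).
3 e^{- 3 x}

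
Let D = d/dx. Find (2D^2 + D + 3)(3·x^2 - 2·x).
9 x^{2} + 10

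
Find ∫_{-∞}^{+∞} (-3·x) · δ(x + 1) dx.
3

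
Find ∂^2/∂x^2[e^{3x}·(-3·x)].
\left(- 27 x - 18\right) e^{3 x}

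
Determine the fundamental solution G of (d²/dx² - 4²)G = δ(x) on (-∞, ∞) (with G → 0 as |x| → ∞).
-\frac{e^{-4|x|}}{8}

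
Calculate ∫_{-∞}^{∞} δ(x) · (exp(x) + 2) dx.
3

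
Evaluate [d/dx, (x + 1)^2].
2 x + 2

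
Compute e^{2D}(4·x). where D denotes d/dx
4 x + 8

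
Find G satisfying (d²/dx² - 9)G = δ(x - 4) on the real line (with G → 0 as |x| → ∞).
-\frac{e^{-3|x - 4|}}{6}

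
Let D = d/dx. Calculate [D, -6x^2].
- 12 x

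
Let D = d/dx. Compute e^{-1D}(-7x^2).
- 7 x^{2} + 14 x - 7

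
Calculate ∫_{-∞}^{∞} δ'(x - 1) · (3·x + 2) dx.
-3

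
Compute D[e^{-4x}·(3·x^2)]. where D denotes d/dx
6 x \left(1 - 2 x\right) e^{- 4 x}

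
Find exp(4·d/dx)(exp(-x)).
e^{- x - 4}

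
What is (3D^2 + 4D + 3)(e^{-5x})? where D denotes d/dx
58 e^{- 5 x}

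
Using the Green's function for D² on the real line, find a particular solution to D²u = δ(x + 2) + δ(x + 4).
\frac{|x + 2|}{2} + \frac{|x + 4|}{2}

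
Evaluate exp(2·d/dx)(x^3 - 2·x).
x^{3} + 6 x^{2} + 10 x + 4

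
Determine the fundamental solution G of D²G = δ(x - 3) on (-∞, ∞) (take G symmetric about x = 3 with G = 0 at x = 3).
\frac{|x - 3|}{2}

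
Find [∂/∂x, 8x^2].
16 x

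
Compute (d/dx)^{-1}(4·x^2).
\frac{4 x^{3}}{3}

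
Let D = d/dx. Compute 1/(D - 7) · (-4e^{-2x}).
\frac{4 e^{- 2 x}}{9}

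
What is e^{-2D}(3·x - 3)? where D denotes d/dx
3 x - 9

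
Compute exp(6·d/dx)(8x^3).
8 x^{3} + 144 x^{2} + 864 x + 1728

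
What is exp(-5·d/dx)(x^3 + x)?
x^{3} - 15 x^{2} + 76 x - 130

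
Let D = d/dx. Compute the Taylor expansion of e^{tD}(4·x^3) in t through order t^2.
4 x \left(3 t^{2} + 3 t x + x^{2}\right)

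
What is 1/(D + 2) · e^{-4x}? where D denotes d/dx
- \frac{e^{- 4 x}}{2}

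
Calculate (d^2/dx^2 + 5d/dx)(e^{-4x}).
- 4 e^{- 4 x}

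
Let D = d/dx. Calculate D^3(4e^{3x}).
108 e^{3 x}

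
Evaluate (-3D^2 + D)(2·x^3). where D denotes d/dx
6 x \left(x - 6\right)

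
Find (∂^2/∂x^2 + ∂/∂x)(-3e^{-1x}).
0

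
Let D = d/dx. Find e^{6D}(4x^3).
4 x^{3} + 72 x^{2} + 432 x + 864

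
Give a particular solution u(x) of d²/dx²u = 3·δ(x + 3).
\frac{3|x + 3|}{2}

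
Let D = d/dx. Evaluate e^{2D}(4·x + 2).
4 x + 10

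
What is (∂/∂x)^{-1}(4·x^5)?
\frac{2 x^{6}}{3}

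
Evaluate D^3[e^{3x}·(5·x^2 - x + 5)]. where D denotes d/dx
\left(135 x^{2} + 243 x + 198\right) e^{3 x}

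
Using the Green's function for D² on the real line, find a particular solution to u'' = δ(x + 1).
\frac{|x + 1|}{2}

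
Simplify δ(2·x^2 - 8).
\frac{\delta(x - 2) + \delta(x + 2)}{8}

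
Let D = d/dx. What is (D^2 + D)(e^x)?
2 e^{x}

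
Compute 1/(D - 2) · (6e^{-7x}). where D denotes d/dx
- \frac{2 e^{- 7 x}}{3}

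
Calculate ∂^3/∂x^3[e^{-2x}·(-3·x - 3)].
12 \left(2 x - 1\right) e^{- 2 x}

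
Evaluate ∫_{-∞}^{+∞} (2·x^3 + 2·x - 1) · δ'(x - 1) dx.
-8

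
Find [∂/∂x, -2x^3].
- 6 x^{2}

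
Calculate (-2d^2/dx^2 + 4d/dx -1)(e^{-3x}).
- 31 e^{- 3 x}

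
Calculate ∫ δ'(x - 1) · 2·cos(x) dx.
2 \sin{\left(1 \right)}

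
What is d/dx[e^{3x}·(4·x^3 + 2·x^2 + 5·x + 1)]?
\left(12 x^{3} + 18 x^{2} + 19 x + 8\right) e^{3 x}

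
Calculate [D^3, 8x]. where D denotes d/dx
24D^{2}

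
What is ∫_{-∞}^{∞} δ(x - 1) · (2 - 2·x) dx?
0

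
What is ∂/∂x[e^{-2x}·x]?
\left(1 - 2 x\right) e^{- 2 x}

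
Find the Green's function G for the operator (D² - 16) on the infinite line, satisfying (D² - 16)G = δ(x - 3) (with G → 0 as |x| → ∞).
-\frac{e^{-4|x - 3|}}{8}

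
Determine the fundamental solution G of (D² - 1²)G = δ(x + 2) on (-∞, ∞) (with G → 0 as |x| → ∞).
-\frac{e^{-|x + 2|}}{2}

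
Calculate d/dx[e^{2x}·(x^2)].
2 x \left(x + 1\right) e^{2 x}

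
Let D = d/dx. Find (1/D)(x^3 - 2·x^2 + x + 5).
\frac{x^{4}}{4} - \frac{2 x^{3}}{3} + \frac{x^{2}}{2} + 5 x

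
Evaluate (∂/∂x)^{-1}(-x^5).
- \frac{x^{6}}{6}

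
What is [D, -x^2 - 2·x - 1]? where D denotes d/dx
- 2 x - 2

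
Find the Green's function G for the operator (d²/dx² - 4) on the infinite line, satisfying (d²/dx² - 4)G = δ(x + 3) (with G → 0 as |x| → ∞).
-\frac{e^{-2|x + 3|}}{4}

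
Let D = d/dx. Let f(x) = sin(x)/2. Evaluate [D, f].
\frac{\cos{\left(x \right)}}{2}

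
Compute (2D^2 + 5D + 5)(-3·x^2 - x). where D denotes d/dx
- 15 x^{2} - 35 x - 17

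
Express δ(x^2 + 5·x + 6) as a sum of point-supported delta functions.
\frac{\delta(x + 3) + \delta(x + 2)}{1}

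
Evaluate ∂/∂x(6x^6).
36 x^{5}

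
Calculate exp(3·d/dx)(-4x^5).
- 4 x^{5} - 60 x^{4} - 360 x^{3} - 1080 x^{2} - 1620 x - 972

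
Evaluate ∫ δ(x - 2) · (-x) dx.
-2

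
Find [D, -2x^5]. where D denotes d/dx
- 10 x^{4}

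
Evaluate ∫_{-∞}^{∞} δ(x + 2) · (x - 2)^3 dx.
-64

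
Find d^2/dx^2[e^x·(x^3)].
x \left(x^{2} + 6 x + 6\right) e^{x}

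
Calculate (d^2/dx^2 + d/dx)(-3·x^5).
15 x^{3} \left(- x - 4\right)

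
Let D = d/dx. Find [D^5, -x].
-5D^{4}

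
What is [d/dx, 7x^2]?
14 x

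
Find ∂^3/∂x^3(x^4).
24 x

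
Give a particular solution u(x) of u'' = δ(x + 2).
\frac{|x + 2|}{2}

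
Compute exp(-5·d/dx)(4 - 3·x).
19 - 3 x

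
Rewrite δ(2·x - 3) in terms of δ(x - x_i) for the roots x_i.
\frac{\delta(x - 3/2)}{2}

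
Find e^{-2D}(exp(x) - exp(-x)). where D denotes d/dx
- e^{2 - x} + e^{x - 2}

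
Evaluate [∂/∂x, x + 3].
1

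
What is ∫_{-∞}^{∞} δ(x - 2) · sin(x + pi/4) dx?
\sin{\left(\frac{\pi}{4} + 2 \right)}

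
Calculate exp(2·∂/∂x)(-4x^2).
- 4 x^{2} - 16 x - 16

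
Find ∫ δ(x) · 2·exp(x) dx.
2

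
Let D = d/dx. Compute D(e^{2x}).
2 e^{2 x}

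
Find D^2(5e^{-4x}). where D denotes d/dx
80 e^{- 4 x}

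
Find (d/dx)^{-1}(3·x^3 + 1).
\frac{3 x^{4}}{4} + x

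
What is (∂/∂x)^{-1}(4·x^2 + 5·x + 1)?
\frac{4 x^{3}}{3} + \frac{5 x^{2}}{2} + x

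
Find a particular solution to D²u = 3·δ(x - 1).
\frac{3|x - 1|}{2}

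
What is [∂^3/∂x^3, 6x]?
18\frac{d^{2}}{dx^{2}}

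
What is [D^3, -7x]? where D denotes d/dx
-21D^{2}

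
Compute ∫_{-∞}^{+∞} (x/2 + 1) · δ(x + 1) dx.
\frac{1}{2}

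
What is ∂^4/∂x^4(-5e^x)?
- 5 e^{x}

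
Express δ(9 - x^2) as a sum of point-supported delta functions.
\frac{\delta(x - 3) + \delta(x + 3)}{6}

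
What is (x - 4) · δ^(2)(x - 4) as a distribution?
-2\delta'(x - 4)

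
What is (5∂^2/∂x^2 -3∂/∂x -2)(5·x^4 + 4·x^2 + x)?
- 10 x^{4} - 60 x^{3} + 292 x^{2} - 26 x + 37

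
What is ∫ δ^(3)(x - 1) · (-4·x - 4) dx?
0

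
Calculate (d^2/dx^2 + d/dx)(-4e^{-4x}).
- 48 e^{- 4 x}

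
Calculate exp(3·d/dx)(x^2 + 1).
x^{2} + 6 x + 10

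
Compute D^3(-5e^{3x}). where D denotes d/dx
- 135 e^{3 x}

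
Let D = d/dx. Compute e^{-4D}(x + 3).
x - 1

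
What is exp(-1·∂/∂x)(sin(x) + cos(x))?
\sqrt{2} \cos{\left(- x + \frac{\pi}{4} + 1 \right)}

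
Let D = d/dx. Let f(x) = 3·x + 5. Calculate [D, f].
3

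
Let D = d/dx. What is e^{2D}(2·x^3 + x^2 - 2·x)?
2 x^{3} + 13 x^{2} + 26 x + 16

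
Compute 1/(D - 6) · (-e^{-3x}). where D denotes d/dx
\frac{e^{- 3 x}}{9}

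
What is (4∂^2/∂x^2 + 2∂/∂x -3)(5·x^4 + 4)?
- 15 x^{4} + 40 x^{3} + 240 x^{2} - 12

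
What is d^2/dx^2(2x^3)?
12 x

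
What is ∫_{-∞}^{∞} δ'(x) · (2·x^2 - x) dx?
1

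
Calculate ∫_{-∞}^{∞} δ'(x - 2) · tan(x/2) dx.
- \frac{\tan^{2}{\left(1 \right)}}{2} - \frac{1}{2}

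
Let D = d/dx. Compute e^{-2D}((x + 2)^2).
x^{2}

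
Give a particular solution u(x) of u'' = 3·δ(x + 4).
\frac{3|x + 4|}{2}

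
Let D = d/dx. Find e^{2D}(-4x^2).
- 4 x^{2} - 16 x - 16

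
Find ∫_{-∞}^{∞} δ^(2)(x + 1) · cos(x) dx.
- \cos{\left(1 \right)}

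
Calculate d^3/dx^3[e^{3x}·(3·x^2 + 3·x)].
\left(81 x^{2} + 243 x + 135\right) e^{3 x}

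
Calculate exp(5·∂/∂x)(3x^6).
3 x^{6} + 90 x^{5} + 1125 x^{4} + 7500 x^{3} + 28125 x^{2} + 56250 x + 46875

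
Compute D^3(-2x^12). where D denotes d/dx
- 2640 x^{9}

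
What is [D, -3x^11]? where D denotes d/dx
- 33 x^{10}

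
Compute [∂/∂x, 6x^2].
12 x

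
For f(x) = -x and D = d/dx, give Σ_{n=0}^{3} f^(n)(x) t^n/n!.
- t - x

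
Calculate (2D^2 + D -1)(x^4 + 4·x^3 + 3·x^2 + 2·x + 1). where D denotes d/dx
- x^{4} + 33 x^{2} + 52 x + 13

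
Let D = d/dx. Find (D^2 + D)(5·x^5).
25 x^{3} \left(x + 4\right)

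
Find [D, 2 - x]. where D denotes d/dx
-1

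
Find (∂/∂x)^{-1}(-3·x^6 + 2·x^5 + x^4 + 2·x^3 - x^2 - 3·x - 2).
- \frac{3 x^{7}}{7} + \frac{x^{6}}{3} + \frac{x^{5}}{5} + \frac{x^{4}}{2} - \frac{x^{3}}{3} - \frac{3 x^{2}}{2} - 2 x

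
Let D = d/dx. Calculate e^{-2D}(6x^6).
6 x^{6} - 72 x^{5} + 360 x^{4} - 960 x^{3} + 1440 x^{2} - 1152 x + 384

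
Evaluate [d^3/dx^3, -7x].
-21\frac{d^{2}}{dx^{2}}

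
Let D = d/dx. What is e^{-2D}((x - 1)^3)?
x^{3} - 9 x^{2} + 27 x - 27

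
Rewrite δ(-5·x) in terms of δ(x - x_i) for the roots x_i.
\frac{\delta(x)}{5}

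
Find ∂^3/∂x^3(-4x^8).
- 1344 x^{5}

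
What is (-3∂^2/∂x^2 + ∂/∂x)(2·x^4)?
8 x^{2} \left(x - 9\right)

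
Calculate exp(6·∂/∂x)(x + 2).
x + 8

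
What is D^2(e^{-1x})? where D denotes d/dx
e^{- x}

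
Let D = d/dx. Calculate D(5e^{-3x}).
- 15 e^{- 3 x}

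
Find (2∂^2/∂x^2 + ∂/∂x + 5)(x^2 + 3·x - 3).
5 x^{2} + 17 x - 8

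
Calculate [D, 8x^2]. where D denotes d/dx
16 x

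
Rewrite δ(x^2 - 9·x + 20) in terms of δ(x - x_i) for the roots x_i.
\frac{\delta(x - 5) + \delta(x - 4)}{1}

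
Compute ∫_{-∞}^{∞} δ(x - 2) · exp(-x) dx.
e^{-2}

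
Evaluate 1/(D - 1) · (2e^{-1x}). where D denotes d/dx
- e^{- x}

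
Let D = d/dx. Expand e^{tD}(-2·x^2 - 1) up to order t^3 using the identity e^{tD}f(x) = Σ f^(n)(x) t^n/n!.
- 2 t^{2} - 4 t x - 2 x^{2} - 1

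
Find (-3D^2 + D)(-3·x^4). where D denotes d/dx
12 x^{2} \left(9 - x\right)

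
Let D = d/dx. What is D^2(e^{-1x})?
e^{- x}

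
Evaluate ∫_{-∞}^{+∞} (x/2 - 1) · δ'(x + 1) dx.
- \frac{1}{2}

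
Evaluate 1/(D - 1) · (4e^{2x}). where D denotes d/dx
4 e^{2 x}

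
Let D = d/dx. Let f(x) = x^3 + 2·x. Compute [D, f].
3 x^{2} + 2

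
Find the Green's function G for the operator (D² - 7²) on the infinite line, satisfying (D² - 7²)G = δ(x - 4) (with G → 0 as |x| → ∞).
-\frac{e^{-7|x - 4|}}{14}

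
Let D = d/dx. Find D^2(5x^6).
150 x^{4}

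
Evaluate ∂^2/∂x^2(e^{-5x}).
25 e^{- 5 x}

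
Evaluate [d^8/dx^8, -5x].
-40\frac{d^{7}}{dx^{7}}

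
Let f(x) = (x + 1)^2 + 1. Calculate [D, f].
2 x + 2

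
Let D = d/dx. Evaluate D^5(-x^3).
0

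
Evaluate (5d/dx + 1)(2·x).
2 x + 10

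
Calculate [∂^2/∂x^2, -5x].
-10\frac{d}{dx}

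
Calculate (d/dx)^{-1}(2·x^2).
\frac{2 x^{3}}{3}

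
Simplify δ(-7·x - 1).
\frac{\delta(x + 1/7)}{7}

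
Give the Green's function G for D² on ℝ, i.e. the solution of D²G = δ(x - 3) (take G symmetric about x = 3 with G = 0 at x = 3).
\frac{|x - 3|}{2}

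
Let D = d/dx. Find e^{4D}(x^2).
x^{2} + 8 x + 16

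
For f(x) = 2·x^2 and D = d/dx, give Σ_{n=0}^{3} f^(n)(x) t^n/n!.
2 t^{2} + 4 t x + 2 x^{2}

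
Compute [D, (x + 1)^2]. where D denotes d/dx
2 x + 2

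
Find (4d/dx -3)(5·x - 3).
29 - 15 x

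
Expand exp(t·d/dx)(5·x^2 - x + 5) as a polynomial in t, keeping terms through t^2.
5 t^{2} + t \left(10 x - 1\right) + 5 x^{2} - x + 5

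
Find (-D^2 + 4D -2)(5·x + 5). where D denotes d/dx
10 - 10 x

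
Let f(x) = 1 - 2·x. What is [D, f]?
-2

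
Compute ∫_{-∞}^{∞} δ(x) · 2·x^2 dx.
0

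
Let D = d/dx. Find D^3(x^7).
210 x^{4}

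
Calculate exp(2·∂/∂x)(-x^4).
- x^{4} - 8 x^{3} - 24 x^{2} - 32 x - 16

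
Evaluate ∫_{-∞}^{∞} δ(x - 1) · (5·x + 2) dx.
7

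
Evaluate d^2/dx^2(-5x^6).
- 150 x^{4}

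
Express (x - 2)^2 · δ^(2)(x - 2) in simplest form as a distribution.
2\delta(x - 2)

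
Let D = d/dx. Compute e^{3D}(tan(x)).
\tan{\left(x + 3 \right)}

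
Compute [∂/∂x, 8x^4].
32 x^{3}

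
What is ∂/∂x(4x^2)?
8 x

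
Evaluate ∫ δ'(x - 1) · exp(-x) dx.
e^{-1}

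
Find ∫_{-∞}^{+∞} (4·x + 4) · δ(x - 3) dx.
16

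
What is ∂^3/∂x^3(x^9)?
504 x^{6}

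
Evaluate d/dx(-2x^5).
- 10 x^{4}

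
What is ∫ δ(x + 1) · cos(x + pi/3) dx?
\sin{\left(\frac{\pi}{6} + 1 \right)}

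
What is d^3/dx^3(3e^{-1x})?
- 3 e^{- x}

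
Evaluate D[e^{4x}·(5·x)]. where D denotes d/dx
\left(20 x + 5\right) e^{4 x}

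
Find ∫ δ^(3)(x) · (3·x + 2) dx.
0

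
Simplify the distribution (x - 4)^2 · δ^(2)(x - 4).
2\delta(x - 4)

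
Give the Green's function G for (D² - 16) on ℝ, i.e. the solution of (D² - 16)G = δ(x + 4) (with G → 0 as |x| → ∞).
-\frac{e^{-4|x + 4|}}{8}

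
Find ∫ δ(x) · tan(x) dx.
0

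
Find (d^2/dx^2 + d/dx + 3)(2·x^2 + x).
6 x^{2} + 7 x + 5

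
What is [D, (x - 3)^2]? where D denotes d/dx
2 x - 6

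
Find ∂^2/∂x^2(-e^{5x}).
- 25 e^{5 x}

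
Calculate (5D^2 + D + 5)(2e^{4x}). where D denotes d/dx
178 e^{4 x}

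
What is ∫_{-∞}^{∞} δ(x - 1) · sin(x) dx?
\sin{\left(1 \right)}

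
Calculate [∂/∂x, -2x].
-2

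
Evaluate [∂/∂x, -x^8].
- 8 x^{7}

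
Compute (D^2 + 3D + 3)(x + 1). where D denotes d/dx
3 x + 6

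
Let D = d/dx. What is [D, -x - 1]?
-1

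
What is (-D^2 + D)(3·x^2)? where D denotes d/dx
6 x - 6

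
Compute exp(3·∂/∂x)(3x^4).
3 x^{4} + 36 x^{3} + 162 x^{2} + 324 x + 243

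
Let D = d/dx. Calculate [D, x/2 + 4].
\frac{1}{2}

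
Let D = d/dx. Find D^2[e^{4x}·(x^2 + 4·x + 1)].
\left(16 x^{2} + 80 x + 50\right) e^{4 x}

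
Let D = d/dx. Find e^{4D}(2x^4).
2 x^{4} + 32 x^{3} + 192 x^{2} + 512 x + 512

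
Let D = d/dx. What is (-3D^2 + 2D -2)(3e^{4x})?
- 126 e^{4 x}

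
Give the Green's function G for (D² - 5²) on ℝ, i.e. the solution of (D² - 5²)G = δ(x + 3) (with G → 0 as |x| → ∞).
-\frac{e^{-5|x + 3|}}{10}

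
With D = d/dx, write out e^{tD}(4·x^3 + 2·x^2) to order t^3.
4 t^{3} + 2 t^{2} \left(6 x + 1\right) + 4 t x \left(3 x + 1\right) + 4 x^{3} + 2 x^{2}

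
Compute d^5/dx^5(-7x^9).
- 105840 x^{4}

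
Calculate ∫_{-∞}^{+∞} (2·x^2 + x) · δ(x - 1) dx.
3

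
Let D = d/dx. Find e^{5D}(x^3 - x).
x^{3} + 15 x^{2} + 74 x + 120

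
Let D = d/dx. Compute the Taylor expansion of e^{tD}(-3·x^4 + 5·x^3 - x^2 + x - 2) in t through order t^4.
- 3 t^{4} - t^{3} \left(12 x - 5\right) - t^{2} \left(18 x^{2} - 15 x + 1\right) - t \left(12 x^{3} - 15 x^{2} + 2 x - 1\right) - 3 x^{4} + 5 x^{3} - x^{2} + x - 2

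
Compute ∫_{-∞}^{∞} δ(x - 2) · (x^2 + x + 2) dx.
8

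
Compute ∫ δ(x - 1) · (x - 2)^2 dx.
1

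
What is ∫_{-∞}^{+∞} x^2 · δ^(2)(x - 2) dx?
2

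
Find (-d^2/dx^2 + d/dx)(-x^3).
3 x \left(2 - x\right)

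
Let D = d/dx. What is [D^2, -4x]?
-8D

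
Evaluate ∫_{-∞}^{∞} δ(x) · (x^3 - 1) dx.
-1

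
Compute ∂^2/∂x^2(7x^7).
294 x^{5}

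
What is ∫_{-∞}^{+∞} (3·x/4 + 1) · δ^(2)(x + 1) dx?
0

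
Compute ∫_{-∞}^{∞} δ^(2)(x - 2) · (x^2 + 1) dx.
2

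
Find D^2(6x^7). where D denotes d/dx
252 x^{5}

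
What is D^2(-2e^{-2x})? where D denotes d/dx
- 8 e^{- 2 x}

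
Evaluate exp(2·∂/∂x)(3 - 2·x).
- 2 x - 1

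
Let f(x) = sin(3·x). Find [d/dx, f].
3 \cos{\left(3 x \right)}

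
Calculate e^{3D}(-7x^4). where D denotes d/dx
- 7 x^{4} - 84 x^{3} - 378 x^{2} - 756 x - 567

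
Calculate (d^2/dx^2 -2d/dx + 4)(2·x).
8 x - 4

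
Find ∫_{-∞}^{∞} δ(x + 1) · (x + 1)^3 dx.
0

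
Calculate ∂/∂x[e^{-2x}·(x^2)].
2 x \left(1 - x\right) e^{- 2 x}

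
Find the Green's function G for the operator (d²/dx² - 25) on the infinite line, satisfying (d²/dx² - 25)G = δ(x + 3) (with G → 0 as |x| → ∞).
-\frac{e^{-5|x + 3|}}{10}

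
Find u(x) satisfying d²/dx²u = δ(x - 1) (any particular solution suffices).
\frac{|x - 1|}{2}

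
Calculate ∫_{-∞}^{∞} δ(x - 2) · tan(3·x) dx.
\tan{\left(6 \right)}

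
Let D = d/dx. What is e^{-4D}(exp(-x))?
e^{4 - x}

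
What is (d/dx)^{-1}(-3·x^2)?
- x^{3}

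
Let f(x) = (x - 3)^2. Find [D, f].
2 x - 6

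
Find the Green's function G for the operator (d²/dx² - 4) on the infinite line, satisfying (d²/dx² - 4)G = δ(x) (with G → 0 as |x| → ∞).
-\frac{e^{-2|x|}}{4}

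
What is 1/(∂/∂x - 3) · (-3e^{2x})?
3 e^{2 x}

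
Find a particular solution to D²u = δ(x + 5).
\frac{|x + 5|}{2}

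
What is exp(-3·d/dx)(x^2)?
x^{2} - 6 x + 9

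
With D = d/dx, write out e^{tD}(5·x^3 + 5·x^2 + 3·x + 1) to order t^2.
t^{2} \left(15 x + 5\right) + t \left(15 x^{2} + 10 x + 3\right) + 5 x^{3} + 5 x^{2} + 3 x + 1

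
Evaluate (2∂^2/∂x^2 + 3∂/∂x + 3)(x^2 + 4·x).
3 x^{2} + 18 x + 16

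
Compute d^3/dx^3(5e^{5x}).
625 e^{5 x}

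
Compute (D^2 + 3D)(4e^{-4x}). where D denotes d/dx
16 e^{- 4 x}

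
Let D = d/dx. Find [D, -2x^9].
- 18 x^{8}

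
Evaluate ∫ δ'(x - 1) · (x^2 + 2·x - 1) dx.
-4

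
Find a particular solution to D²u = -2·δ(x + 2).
-|x + 2|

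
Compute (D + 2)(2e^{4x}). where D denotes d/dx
12 e^{4 x}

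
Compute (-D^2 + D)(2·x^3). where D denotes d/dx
6 x \left(x - 2\right)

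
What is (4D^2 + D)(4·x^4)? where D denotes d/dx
16 x^{2} \left(x + 12\right)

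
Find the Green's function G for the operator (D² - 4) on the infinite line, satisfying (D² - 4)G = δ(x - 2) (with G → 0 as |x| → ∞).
-\frac{e^{-2|x - 2|}}{4}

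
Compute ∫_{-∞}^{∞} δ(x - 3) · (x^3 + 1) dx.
28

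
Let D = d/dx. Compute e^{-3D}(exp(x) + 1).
e^{x - 3} + 1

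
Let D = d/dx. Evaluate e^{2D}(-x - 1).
- x - 3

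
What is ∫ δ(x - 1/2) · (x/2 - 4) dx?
- \frac{15}{4}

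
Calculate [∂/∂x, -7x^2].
- 14 x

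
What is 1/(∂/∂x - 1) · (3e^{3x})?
\frac{3 e^{3 x}}{2}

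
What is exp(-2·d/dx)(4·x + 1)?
4 x - 7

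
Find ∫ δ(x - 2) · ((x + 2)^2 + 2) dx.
18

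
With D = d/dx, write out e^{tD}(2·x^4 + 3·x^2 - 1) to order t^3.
8 t^{3} x + t^{2} \left(12 x^{2} + 3\right) + 2 t x \left(4 x^{2} + 3\right) + 2 x^{4} + 3 x^{2} - 1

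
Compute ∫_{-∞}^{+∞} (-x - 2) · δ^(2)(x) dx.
0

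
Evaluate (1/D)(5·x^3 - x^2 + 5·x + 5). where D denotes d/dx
\frac{5 x^{4}}{4} - \frac{x^{3}}{3} + \frac{5 x^{2}}{2} + 5 x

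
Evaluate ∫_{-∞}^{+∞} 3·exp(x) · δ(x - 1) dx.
3 e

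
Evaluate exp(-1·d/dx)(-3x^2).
- 3 x^{2} + 6 x - 3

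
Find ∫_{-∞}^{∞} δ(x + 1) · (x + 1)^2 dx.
0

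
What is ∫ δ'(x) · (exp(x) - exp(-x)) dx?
-2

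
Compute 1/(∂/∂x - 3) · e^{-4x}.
- \frac{e^{- 4 x}}{7}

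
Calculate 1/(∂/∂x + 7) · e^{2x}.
\frac{e^{2 x}}{9}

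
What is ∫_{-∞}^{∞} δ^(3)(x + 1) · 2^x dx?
- \frac{\log{\left(2 \right)}^{3}}{2}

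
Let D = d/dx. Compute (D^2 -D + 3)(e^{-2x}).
9 e^{- 2 x}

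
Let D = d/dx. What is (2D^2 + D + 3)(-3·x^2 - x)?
- 9 x^{2} - 9 x - 13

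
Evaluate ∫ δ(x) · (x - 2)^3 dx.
-8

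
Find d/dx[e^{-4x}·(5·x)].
5 \left(1 - 4 x\right) e^{- 4 x}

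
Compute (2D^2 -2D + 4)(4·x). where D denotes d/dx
16 x - 8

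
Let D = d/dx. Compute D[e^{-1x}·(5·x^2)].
5 x \left(2 - x\right) e^{- x}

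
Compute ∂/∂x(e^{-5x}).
- 5 e^{- 5 x}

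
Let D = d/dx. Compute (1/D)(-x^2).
- \frac{x^{3}}{3}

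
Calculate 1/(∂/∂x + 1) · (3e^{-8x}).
- \frac{3 e^{- 8 x}}{7}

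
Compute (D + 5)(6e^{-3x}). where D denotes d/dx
12 e^{- 3 x}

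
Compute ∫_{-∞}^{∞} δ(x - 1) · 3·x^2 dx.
3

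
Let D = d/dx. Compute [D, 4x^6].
24 x^{5}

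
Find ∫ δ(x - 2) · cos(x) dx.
\cos{\left(2 \right)}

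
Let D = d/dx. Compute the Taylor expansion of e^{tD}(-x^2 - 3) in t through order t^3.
- t^{2} - 2 t x - x^{2} - 3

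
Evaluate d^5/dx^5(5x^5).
600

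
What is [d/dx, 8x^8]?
64 x^{7}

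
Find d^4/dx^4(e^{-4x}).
256 e^{- 4 x}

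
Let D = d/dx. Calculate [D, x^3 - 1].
3 x^{2}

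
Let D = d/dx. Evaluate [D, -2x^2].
- 4 x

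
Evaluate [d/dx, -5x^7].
- 35 x^{6}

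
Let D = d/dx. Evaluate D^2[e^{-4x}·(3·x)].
24 \left(2 x - 1\right) e^{- 4 x}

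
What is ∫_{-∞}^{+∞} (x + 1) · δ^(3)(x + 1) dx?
0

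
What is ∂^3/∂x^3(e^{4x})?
64 e^{4 x}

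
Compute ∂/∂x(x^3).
3 x^{2}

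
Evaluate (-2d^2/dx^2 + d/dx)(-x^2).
4 - 2 x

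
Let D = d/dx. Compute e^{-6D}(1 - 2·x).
13 - 2 x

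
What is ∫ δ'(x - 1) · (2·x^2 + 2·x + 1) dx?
-6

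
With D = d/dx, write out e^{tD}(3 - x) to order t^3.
- t - x + 3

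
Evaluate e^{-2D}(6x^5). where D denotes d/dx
6 x^{5} - 60 x^{4} + 240 x^{3} - 480 x^{2} + 480 x - 192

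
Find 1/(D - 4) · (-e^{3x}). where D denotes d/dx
e^{3 x}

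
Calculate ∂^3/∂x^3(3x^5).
180 x^{2}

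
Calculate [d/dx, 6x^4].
24 x^{3}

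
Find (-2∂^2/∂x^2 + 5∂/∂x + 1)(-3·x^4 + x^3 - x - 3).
- 3 x^{4} - 59 x^{3} + 87 x^{2} - 13 x - 8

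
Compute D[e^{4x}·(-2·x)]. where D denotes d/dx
\left(- 8 x - 2\right) e^{4 x}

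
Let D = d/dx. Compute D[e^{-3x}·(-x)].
\left(3 x - 1\right) e^{- 3 x}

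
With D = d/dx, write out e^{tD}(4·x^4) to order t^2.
4 x^{2} \left(6 t^{2} + 4 t x + x^{2}\right)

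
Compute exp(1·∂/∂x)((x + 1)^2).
x^{2} + 4 x + 4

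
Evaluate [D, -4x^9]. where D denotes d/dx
- 36 x^{8}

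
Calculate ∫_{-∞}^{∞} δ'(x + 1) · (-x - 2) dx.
1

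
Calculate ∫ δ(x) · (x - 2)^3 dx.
-8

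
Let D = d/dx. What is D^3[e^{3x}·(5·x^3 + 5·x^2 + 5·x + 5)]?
\left(135 x^{3} + 540 x^{2} + 675 x + 390\right) e^{3 x}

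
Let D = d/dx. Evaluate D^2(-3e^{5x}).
- 75 e^{5 x}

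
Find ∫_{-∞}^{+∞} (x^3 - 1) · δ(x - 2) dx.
7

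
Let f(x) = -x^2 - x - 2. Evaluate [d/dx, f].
- 2 x - 1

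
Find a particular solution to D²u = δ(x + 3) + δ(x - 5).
\frac{|x + 3|}{2} + \frac{|x - 5|}{2}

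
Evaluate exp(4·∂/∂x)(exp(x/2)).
e^{\frac{x}{2} + 2}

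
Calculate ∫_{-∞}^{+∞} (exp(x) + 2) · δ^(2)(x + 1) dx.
e^{-1}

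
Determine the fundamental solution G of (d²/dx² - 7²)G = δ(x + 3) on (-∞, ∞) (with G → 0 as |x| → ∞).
-\frac{e^{-7|x + 3|}}{14}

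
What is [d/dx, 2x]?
2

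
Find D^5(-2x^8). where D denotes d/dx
- 13440 x^{3}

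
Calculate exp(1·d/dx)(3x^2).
3 x^{2} + 6 x + 3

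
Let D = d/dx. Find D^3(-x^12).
- 1320 x^{9}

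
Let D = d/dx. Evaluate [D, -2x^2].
- 4 x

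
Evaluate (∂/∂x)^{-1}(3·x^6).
\frac{3 x^{7}}{7}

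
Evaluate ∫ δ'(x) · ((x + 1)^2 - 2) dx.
-2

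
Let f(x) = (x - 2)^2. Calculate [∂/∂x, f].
2 x - 4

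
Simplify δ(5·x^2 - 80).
\frac{\delta(x - 4) + \delta(x + 4)}{40}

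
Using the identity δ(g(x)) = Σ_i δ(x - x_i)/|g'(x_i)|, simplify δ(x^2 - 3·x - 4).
\frac{\delta(x - 4) + \delta(x + 1)}{5}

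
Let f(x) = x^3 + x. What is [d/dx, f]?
3 x^{2} + 1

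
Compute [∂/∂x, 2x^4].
8 x^{3}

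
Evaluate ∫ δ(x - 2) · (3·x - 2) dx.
4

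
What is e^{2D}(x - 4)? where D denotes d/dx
x - 2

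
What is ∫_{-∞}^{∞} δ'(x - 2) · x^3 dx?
-12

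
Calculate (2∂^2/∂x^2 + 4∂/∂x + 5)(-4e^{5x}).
- 300 e^{5 x}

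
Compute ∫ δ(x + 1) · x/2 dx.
- \frac{1}{2}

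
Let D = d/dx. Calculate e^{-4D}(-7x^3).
- 7 x^{3} + 84 x^{2} - 336 x + 448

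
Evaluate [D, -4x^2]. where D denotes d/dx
- 8 x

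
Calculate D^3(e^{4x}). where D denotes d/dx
64 e^{4 x}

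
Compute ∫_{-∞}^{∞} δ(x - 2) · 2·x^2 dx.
8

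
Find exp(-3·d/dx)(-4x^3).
- 4 x^{3} + 36 x^{2} - 108 x + 108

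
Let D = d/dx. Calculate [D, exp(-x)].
- e^{- x}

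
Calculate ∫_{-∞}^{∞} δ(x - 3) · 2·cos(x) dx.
2 \cos{\left(3 \right)}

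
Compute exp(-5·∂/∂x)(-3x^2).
- 3 x^{2} + 30 x - 75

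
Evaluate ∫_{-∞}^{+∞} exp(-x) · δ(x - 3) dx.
e^{-3}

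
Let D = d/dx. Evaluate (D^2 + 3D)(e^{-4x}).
4 e^{- 4 x}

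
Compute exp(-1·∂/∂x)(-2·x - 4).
- 2 x - 2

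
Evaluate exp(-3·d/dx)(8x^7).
8 x^{7} - 168 x^{6} + 1512 x^{5} - 7560 x^{4} + 22680 x^{3} - 40824 x^{2} + 40824 x - 17496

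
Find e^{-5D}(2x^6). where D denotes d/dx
2 x^{6} - 60 x^{5} + 750 x^{4} - 5000 x^{3} + 18750 x^{2} - 37500 x + 31250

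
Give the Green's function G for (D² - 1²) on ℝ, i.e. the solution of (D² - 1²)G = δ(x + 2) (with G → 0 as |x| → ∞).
-\frac{e^{-|x + 2|}}{2}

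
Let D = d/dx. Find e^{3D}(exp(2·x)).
e^{2 x + 6}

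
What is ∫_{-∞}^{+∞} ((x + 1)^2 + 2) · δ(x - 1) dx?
6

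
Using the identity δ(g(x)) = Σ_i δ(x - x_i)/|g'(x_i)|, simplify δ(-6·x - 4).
\frac{\delta(x + 2/3)}{6}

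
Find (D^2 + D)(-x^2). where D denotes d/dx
- 2 x - 2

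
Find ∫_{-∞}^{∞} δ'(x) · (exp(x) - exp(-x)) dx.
-2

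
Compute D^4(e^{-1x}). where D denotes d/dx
e^{- x}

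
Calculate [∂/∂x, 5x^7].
35 x^{6}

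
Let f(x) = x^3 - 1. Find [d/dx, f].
3 x^{2}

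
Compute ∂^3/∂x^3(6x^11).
5940 x^{8}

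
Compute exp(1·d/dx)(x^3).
x^{3} + 3 x^{2} + 3 x + 1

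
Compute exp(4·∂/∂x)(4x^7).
4 x^{7} + 112 x^{6} + 1344 x^{5} + 8960 x^{4} + 35840 x^{3} + 86016 x^{2} + 114688 x + 65536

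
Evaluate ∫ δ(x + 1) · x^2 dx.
1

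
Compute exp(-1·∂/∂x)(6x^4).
6 x^{4} - 24 x^{3} + 36 x^{2} - 24 x + 6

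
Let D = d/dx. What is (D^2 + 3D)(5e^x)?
20 e^{x}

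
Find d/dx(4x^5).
20 x^{4}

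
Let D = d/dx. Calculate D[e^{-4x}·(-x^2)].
2 x \left(2 x - 1\right) e^{- 4 x}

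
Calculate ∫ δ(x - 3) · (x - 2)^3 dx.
1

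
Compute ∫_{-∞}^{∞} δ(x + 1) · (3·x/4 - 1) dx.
- \frac{7}{4}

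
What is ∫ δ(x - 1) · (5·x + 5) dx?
10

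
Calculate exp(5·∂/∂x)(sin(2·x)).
\sin{\left(2 x + 10 \right)}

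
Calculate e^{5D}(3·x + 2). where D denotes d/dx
3 x + 17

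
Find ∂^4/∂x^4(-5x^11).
- 39600 x^{7}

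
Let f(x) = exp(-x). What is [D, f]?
- e^{- x}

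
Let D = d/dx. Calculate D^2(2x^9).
144 x^{7}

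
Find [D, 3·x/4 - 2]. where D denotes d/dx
\frac{3}{4}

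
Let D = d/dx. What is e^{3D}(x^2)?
x^{2} + 6 x + 9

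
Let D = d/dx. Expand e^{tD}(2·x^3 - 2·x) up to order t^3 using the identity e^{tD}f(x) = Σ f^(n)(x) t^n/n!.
2 t^{3} + 6 t^{2} x + 2 t \left(3 x^{2} - 1\right) + 2 x^{3} - 2 x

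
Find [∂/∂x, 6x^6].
36 x^{5}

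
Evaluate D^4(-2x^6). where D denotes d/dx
- 720 x^{2}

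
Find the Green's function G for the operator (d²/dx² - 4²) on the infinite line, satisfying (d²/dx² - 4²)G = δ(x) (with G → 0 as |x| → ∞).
-\frac{e^{-4|x|}}{8}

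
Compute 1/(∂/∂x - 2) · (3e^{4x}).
\frac{3 e^{4 x}}{2}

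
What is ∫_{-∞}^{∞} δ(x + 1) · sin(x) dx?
- \sin{\left(1 \right)}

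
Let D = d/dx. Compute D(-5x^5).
- 25 x^{4}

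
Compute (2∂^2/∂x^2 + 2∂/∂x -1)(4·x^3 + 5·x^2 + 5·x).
- 4 x^{3} + 19 x^{2} + 63 x + 30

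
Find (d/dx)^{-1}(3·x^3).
\frac{3 x^{4}}{4}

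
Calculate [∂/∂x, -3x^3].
- 9 x^{2}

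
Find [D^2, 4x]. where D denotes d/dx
8D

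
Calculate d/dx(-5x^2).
- 10 x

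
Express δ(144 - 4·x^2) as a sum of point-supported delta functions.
\frac{\delta(x - 6) + \delta(x + 6)}{48}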